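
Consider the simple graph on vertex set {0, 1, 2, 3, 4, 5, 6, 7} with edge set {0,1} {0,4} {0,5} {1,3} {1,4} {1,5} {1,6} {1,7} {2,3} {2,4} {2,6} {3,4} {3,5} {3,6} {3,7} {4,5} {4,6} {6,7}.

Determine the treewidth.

A width-3 tree decomposition is:
Bags: B1 = {1, 3, 4, 5}  B2 = {1, 3, 4, 6}  B3 = {2, 3, 4, 6}  B4 = {1, 3, 6, 7}  B5 = {0, 1, 4, 5}
Tree: B1–B2, B2–B3, B2–B4, B1–B5
Each bag holds 4 vertices, so the decomposition has width 3, which upper-bounds the treewidth. For the lower bound, the 4 vertices {0, 1, 4, 5} are pairwise adjacent, and any tree decomposition puts a clique entirely inside one bag — forcing width ≥ 3. The upper and lower bounds meet at 3, so that is the treewidth.

3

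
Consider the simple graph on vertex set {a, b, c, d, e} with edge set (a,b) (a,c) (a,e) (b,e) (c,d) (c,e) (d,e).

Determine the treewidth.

2

A width-2 tree decomposition is:
Bags: B1 = {a, c, e}  B2 = {a, b, e}  B3 = {c, d, e}
Tree: B1–B2, B1–B3
Every bag has size at most 3, so the width is 3 − 1 = 2 and tw(G) ≤ 2. For the lower bound, the 3 vertices {c, d, e} are pairwise adjacent, and any tree decomposition puts a clique entirely inside one bag — forcing width ≥ 2. Hence tw(G) = 2 exactly.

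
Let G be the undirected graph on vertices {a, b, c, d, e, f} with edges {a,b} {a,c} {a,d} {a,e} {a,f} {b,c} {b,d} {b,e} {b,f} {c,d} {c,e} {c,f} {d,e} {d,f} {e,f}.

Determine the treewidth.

A width-5 tree decomposition is:
Bags: B1 = {a, b, c, d, e, f}
Tree: (single bag)
A single bag containing all 6 vertices is trivially a valid decomposition of width 5. For the lower bound, the 6 vertices {a, b, c, d, e, f} are pairwise adjacent, and any tree decomposition puts a clique entirely inside one bag — forcing width ≥ 5. The upper and lower bounds meet at 5, so that is the treewidth.

5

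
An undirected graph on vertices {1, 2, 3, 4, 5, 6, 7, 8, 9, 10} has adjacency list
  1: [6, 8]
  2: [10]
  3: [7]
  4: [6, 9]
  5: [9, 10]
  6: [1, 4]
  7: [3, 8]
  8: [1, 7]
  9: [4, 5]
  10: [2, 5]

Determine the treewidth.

A width-1 tree decomposition is:
Bags: B1 = {2, 10}  B2 = {5, 10}  B3 = {5, 9}  B4 = {4, 9}  B5 = {4, 6}  B6 = {1, 6}  B7 = {1, 8}  B8 = {7, 8}  B9 = {3, 7}
Tree: B1–B2, B2–B3, B3–B4, B4–B5, B5–B6, B6–B7, B7–B8, B8–B9
The largest bag has 2 vertices, giving width 1; this decomposition certifies tw(G) ≤ 1. Any graph with an edge has treewidth ≥ 1, and G has the edge 2–10. The upper and lower bounds meet at 1, so that is the treewidth.

1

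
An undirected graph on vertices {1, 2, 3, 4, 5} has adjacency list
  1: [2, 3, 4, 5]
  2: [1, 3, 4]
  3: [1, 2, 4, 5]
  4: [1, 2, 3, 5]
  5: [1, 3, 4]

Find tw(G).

A width-3 tree decomposition is:
Bags: B1 = {1, 2, 3, 4}  B2 = {1, 3, 4, 5}
Tree: B1–B2
The largest bag has 4 vertices, giving width 3; this decomposition certifies tw(G) ≤ 3. For the lower bound, the 4 vertices {1, 2, 3, 4} are pairwise adjacent, and any tree decomposition puts a clique entirely inside one bag — forcing width ≥ 3. The upper and lower bounds meet at 3, so that is the treewidth.

3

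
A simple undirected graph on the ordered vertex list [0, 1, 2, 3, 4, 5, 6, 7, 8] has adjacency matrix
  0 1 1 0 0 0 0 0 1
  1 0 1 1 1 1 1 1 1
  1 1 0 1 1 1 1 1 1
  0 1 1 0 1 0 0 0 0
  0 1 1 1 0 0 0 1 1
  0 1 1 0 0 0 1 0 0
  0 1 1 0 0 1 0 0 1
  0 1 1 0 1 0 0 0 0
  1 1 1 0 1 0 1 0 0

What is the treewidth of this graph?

3

A width-3 tree decomposition is:
Bags: B1 = {1, 2, 3, 4}  B2 = {1, 2, 4, 8}  B3 = {1, 2, 6, 8}  B4 = {1, 2, 4, 7}  B5 = {1, 2, 5, 6}  B6 = {0, 1, 2, 8}
Tree: B1–B2, B2–B3, B1–B4, B3–B5, B2–B6
Every bag has size at most 4, so the width is 4 − 1 = 3 and tw(G) ≤ 3. On the other hand G contains the 4-clique {0, 1, 2, 8}. A clique must lie in a single bag of any decomposition, so no decomposition can have width below 3. Hence tw(G) = 3 exactly.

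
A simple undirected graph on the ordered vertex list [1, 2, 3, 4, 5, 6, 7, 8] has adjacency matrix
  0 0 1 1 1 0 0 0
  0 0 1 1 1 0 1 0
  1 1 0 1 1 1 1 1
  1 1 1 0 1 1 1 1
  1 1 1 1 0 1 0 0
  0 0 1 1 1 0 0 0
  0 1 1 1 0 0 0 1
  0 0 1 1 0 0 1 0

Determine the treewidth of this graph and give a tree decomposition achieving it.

Every bag has size at most 4, so the width is 4 − 1 = 3 and tw(G) ≤ 3. Conversely, {3, 4, 7, 8} is a clique of size 4, and the vertices of any clique must share a bag in every tree decomposition; so some bag has ≥ 4 vertices and tw(G) ≥ 3. Combining the bounds, tw(G) = 3.

Treewidth 3.
One such decomposition:
Bags: B1 = {3, 4, 5, 6}  B2 = {2, 3, 4, 5}  B3 = {1, 3, 4, 5}  B4 = {2, 3, 4, 7}  B5 = {3, 4, 7, 8}
Tree: B1–B2, B1–B3, B2–B4, B4–B5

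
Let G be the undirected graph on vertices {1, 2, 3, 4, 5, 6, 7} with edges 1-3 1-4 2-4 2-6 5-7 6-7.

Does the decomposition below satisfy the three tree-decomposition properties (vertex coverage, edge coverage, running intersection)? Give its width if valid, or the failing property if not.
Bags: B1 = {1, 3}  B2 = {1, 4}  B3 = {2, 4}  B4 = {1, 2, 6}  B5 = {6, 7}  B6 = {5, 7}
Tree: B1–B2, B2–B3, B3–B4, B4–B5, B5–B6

A tree decomposition must satisfy three properties: every vertex lies in some bag; for every edge, both endpoints lie together in some bag; and for every vertex, the bags containing it form a connected subtree. Here bags containing vertex 1 are not connected in the tree, so the decomposition is invalid.

No — bags containing vertex 1 are not connected in the tree.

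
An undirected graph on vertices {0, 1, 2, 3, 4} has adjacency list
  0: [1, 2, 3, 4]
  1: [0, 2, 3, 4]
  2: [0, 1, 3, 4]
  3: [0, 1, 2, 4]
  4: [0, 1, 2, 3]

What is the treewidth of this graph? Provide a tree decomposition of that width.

Treewidth 4.
One optimal decomposition is:
Bags: B1 = {0, 1, 2, 3, 4}
Tree: (single bag)

A single bag containing all 5 vertices is trivially a valid decomposition of width 4. Conversely, {0, 1, 2, 3, 4} is a clique of size 5, and the vertices of any clique must share a bag in every tree decomposition; so some bag has ≥ 5 vertices and tw(G) ≥ 4. Combining the bounds, tw(G) = 4.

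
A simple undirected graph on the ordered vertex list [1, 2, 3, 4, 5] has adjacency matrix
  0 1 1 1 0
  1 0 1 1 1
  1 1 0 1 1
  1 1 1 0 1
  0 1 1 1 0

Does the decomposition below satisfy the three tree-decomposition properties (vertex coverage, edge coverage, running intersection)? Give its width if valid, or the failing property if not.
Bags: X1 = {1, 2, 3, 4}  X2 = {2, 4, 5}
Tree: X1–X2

No — edge (3,5) lies in no bag.

A tree decomposition must satisfy three properties: every vertex lies in some bag; for every edge, both endpoints lie together in some bag; and for every vertex, the bags containing it form a connected subtree. Here edge (3,5) lies in no bag, so the decomposition is invalid.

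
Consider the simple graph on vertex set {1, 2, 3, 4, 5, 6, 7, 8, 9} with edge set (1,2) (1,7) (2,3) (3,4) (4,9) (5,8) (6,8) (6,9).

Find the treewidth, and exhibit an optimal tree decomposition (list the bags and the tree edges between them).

Treewidth 1.
One optimal decomposition is:
Bags: B1 = {1, 7}  B2 = {1, 2}  B3 = {2, 3}  B4 = {3, 4}  B5 = {4, 9}  B6 = {6, 9}  B7 = {6, 8}  B8 = {5, 8}
Tree: B1–B2, B2–B3, B3–B4, B4–B5, B5–B6, B6–B7, B7–B8

Each bag holds 2 vertices, so the decomposition has width 1, which upper-bounds the treewidth. Any graph with an edge has treewidth ≥ 1, and G has the edge 7–1. Therefore the treewidth is 1.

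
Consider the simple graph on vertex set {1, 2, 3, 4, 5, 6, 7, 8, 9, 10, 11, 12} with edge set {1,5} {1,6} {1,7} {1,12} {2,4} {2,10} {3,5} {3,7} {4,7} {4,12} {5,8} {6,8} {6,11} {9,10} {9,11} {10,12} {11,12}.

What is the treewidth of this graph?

A width-3 tree decomposition is:
Bags: B1 = {3, 5, 6, 8}  B2 = {1, 3, 5, 6}  B3 = {1, 3, 6, 7}  B4 = {1, 6, 7, 11}  B5 = {1, 7, 11, 12}  B6 = {4, 7, 11, 12}  B7 = {4, 9, 11, 12}  B8 = {4, 9, 10, 12}  B9 = {2, 4, 9, 10}
Tree: B1–B2, B2–B3, B3–B4, B4–B5, B5–B6, B6–B7, B7–B8, B8–B9
The largest bag has 4 vertices, giving width 3; this decomposition certifies tw(G) ≤ 3. For the lower bound: the 4 vertex sets {3,5,8}, {6}, {1}, {4,7,11,12} are disjoint, each induces a connected subgraph, and every pair is joined by at least one edge of G. Contracting each set to a single vertex therefore yields K_{4} as a minor, and since treewidth is minor-monotone, tw(G) ≥ tw(K_{4}) = 3. Combining the bounds, tw(G) = 3.

3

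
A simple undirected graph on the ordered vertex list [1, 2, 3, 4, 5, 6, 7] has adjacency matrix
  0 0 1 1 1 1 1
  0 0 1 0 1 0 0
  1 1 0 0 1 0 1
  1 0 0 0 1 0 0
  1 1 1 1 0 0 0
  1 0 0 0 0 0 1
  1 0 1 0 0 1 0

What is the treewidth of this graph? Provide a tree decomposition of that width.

Treewidth 2.
One such decomposition:
Bags: B1 = {1, 3, 5}  B2 = {1, 4, 5}  B3 = {2, 3, 5}  B4 = {1, 3, 7}  B5 = {1, 6, 7}
Tree: B1–B2, B1–B3, B1–B4, B4–B5

The largest bag has 3 vertices, giving width 2; this decomposition certifies tw(G) ≤ 2. For the lower bound, the 3 vertices {1, 3, 5} are pairwise adjacent, and any tree decomposition puts a clique entirely inside one bag — forcing width ≥ 2. Combining the bounds, tw(G) = 2.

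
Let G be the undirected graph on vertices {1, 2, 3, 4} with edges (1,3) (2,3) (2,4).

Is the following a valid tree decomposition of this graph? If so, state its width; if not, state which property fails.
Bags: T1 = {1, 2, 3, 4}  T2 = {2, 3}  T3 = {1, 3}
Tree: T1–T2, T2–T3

A tree decomposition must satisfy three properties: every vertex lies in some bag; for every edge, both endpoints lie together in some bag; and for every vertex, the bags containing it form a connected subtree. Here bags containing vertex 1 are not connected in the tree, so the decomposition is invalid.

No — bags containing vertex 1 are not connected in the tree.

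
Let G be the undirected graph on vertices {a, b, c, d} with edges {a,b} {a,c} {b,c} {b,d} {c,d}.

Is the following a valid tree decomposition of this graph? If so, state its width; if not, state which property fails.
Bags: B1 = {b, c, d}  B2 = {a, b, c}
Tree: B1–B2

Every vertex of G appears in some bag (union = {a, b, c, d}); every edge is covered by a bag; and for each vertex v the set of bags containing v is connected in the bag tree. The decomposition is therefore valid. The largest bag has 3 vertices, so the width is 2.

Yes; width 2.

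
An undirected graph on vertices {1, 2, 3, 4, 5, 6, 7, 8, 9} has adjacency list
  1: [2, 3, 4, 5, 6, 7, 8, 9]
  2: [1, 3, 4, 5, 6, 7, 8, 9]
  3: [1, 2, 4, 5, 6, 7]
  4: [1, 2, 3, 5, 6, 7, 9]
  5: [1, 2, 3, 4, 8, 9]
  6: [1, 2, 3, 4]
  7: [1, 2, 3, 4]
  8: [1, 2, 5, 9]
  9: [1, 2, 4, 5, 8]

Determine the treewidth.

4

A width-4 tree decomposition is:
Bags: B1 = {1, 2, 3, 4, 6}  B2 = {1, 2, 3, 4, 7}  B3 = {1, 2, 3, 4, 5}  B4 = {1, 2, 4, 5, 9}  B5 = {1, 2, 5, 8, 9}
Tree: B1–B2, B2–B3, B3–B4, B4–B5
Every bag has size at most 5, so the width is 5 − 1 = 4 and tw(G) ≤ 4. Conversely, {1, 2, 5, 8, 9} is a clique of size 5, and the vertices of any clique must share a bag in every tree decomposition; so some bag has ≥ 5 vertices and tw(G) ≥ 4. Hence tw(G) = 4 exactly.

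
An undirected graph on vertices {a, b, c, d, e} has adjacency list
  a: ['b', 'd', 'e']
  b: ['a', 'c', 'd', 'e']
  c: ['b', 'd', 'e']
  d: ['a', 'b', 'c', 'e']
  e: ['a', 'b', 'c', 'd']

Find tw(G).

3

A width-3 tree decomposition is:
Bags: B1 = {a, b, d, e}  B2 = {b, c, d, e}
Tree: B1–B2
Each bag holds 4 vertices, so the decomposition has width 3, which upper-bounds the treewidth. Conversely, {b, c, d, e} is a clique of size 4, and the vertices of any clique must share a bag in every tree decomposition; so some bag has ≥ 4 vertices and tw(G) ≥ 3. Therefore the treewidth is 3.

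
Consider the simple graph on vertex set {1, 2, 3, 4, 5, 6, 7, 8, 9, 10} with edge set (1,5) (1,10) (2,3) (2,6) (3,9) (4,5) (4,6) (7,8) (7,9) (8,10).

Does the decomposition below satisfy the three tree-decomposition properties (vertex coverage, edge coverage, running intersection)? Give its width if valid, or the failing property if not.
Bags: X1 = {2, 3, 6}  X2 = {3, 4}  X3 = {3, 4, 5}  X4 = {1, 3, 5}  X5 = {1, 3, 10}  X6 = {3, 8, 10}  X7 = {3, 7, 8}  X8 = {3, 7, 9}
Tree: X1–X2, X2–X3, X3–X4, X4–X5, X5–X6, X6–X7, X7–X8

No — edge (6,4) lies in no bag.

A tree decomposition must satisfy three properties: every vertex lies in some bag; for every edge, both endpoints lie together in some bag; and for every vertex, the bags containing it form a connected subtree. Here edge (6,4) lies in no bag, so the decomposition is invalid.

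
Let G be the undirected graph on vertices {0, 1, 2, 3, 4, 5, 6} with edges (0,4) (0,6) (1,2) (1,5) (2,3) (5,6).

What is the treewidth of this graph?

A width-1 tree decomposition is:
Bags: B1 = {2, 3}  B2 = {1, 2}  B3 = {1, 5}  B4 = {5, 6}  B5 = {0, 6}  B6 = {0, 4}
Tree: B1–B2, B2–B3, B3–B4, B4–B5, B5–B6
The largest bag has 2 vertices, giving width 1; this decomposition certifies tw(G) ≤ 1. G has an edge, so its treewidth is at least 1. The upper and lower bounds meet at 1, so that is the treewidth.

1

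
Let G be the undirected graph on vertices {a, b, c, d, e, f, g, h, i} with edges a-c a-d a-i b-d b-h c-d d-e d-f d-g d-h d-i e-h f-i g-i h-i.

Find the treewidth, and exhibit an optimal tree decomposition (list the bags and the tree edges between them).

Each bag holds 3 vertices, so the decomposition has width 2, which upper-bounds the treewidth. Conversely, {d, e, h} is a clique of size 3, and the vertices of any clique must share a bag in every tree decomposition; so some bag has ≥ 3 vertices and tw(G) ≥ 2. Combining the bounds, tw(G) = 2.

Treewidth 2.
One such decomposition:
Bags: B1 = {a, d, i}  B2 = {d, h, i}  B3 = {d, e, h}  B4 = {d, f, i}  B5 = {a, c, d}  B6 = {b, d, h}  B7 = {d, g, i}
Tree: B1–B2, B2–B3, B1–B4, B1–B5, B3–B6, B4–B7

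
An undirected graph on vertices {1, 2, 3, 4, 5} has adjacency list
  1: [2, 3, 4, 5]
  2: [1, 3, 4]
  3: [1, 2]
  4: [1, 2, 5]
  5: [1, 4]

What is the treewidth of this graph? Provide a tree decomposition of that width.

The largest bag has 3 vertices, giving width 2; this decomposition certifies tw(G) ≤ 2. Conversely, {1, 2, 3} is a clique of size 3, and the vertices of any clique must share a bag in every tree decomposition; so some bag has ≥ 3 vertices and tw(G) ≥ 2. The upper and lower bounds meet at 2, so that is the treewidth.

Treewidth 2.
One optimal decomposition is:
Bags: B1 = {1, 4, 5}  B2 = {1, 2, 4}  B3 = {1, 2, 3}
Tree: B1–B2, B2–B3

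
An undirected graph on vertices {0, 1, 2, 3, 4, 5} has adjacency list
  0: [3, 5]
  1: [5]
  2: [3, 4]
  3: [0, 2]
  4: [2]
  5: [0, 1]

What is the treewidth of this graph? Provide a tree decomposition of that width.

Treewidth 1.
One such decomposition:
Bags: B1 = {2, 4}  B2 = {2, 3}  B3 = {0, 3}  B4 = {0, 5}  B5 = {1, 5}
Tree: B1–B2, B2–B3, B3–B4, B4–B5

Each bag holds 2 vertices, so the decomposition has width 1, which upper-bounds the treewidth. G has an edge, so its treewidth is at least 1. Combining the bounds, tw(G) = 1.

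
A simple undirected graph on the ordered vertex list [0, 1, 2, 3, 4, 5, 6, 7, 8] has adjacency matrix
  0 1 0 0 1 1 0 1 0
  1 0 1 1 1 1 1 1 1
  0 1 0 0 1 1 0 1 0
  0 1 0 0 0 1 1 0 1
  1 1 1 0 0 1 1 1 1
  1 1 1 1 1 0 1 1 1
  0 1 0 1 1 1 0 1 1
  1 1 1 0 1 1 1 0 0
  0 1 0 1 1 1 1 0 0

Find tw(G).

A width-4 tree decomposition is:
Bags: B1 = {1, 4, 5, 6, 8}  B2 = {1, 4, 5, 6, 7}  B3 = {1, 2, 4, 5, 7}  B4 = {1, 3, 5, 6, 8}  B5 = {0, 1, 4, 5, 7}
Tree: B1–B2, B2–B3, B1–B4, B3–B5
Every bag has size at most 5, so the width is 5 − 1 = 4 and tw(G) ≤ 4. For the lower bound, the 5 vertices {1, 3, 5, 6, 8} are pairwise adjacent, and any tree decomposition puts a clique entirely inside one bag — forcing width ≥ 4. Combining the bounds, tw(G) = 4.

4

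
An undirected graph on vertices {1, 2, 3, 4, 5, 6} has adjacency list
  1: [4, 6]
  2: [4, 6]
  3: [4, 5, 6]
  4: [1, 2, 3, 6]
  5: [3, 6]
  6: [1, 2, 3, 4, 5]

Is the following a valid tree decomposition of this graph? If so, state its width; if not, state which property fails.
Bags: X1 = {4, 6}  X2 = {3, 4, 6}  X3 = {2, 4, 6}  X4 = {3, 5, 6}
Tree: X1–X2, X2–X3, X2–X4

A tree decomposition must satisfy three properties: every vertex lies in some bag; for every edge, both endpoints lie together in some bag; and for every vertex, the bags containing it form a connected subtree. Here vertex 1 appears in no bag, so the decomposition is invalid.

No — vertex 1 appears in no bag.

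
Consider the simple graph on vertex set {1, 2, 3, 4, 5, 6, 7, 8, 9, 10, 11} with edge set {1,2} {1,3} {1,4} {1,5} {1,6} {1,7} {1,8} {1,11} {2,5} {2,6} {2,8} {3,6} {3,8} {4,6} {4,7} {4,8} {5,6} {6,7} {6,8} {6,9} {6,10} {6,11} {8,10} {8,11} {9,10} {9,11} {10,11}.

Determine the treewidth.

3

A width-3 tree decomposition is:
Bags: B1 = {1, 2, 6, 8}  B2 = {1, 6, 8, 11}  B3 = {1, 4, 6, 8}  B4 = {1, 2, 5, 6}  B5 = {1, 3, 6, 8}  B6 = {1, 4, 6, 7}  B7 = {6, 8, 10, 11}  B8 = {6, 9, 10, 11}
Tree: B1–B2, B1–B3, B1–B4, B3–B5, B3–B6, B2–B7, B7–B8
Every bag has size at most 4, so the width is 4 − 1 = 3 and tw(G) ≤ 3. Conversely, {1, 3, 6, 8} is a clique of size 4, and the vertices of any clique must share a bag in every tree decomposition; so some bag has ≥ 4 vertices and tw(G) ≥ 3. Combining the bounds, tw(G) = 3.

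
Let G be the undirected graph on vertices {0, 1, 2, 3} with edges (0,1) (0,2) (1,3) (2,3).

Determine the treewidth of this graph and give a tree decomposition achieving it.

Treewidth 2.
Bags: B1 = {0, 2, 3}  B2 = {0, 1, 3}
Tree: B1–B2

The largest bag has 3 vertices, giving width 2; this decomposition certifies tw(G) ≤ 2. The edges 0–2–3–1–0 form a cycle, so G is not a tree and its treewidth is at least 2. The upper and lower bounds meet at 2, so that is the treewidth.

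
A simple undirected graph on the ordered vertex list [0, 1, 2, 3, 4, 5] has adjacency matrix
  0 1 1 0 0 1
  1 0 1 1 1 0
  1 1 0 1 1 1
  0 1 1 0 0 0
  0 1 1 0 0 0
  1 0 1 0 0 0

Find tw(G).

2

A width-2 tree decomposition is:
Bags: B1 = {1, 2, 3}  B2 = {0, 1, 2}  B3 = {1, 2, 4}  B4 = {0, 2, 5}
Tree: B1–B2, B2–B3, B2–B4
Each bag holds 3 vertices, so the decomposition has width 2, which upper-bounds the treewidth. Conversely, {0, 1, 2} is a clique of size 3, and the vertices of any clique must share a bag in every tree decomposition; so some bag has ≥ 3 vertices and tw(G) ≥ 2. Therefore the treewidth is 2.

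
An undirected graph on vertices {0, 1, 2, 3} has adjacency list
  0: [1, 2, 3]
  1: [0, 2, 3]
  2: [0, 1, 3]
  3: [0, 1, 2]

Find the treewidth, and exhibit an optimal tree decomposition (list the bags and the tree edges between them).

Treewidth 3.
Bags: B1 = {0, 1, 2, 3}
Tree: (single bag)

A single bag containing all 4 vertices is trivially a valid decomposition of width 3. Conversely, {0, 1, 2, 3} is a clique of size 4, and the vertices of any clique must share a bag in every tree decomposition; so some bag has ≥ 4 vertices and tw(G) ≥ 3. Therefore the treewidth is 3.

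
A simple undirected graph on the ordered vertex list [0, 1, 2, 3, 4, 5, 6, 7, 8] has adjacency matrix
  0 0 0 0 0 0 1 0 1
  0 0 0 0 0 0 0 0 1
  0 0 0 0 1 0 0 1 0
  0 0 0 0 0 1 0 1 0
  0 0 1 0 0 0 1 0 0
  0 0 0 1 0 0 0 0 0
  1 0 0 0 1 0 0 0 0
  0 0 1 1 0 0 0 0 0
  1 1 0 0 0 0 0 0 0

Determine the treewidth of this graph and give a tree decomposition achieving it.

Treewidth 1.
One such decomposition:
Bags: B1 = {3, 5}  B2 = {3, 7}  B3 = {2, 7}  B4 = {2, 4}  B5 = {4, 6}  B6 = {0, 6}  B7 = {0, 8}  B8 = {1, 8}
Tree: B1–B2, B2–B3, B3–B4, B4–B5, B5–B6, B6–B7, B7–B8

The largest bag has 2 vertices, giving width 1; this decomposition certifies tw(G) ≤ 1. Since G has at least one edge (e.g. 5–3), it is not an edgeless graph, so tw(G) ≥ 1. The upper and lower bounds meet at 1, so that is the treewidth.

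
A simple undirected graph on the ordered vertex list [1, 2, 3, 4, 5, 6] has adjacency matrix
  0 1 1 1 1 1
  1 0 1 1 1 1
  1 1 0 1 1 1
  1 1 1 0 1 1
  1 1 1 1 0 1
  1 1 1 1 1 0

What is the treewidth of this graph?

5

A width-5 tree decomposition is:
Bags: B1 = {1, 2, 3, 4, 5, 6}
Tree: (single bag)
With just one bag of size 6, the width is 6 − 1 = 5, so tw(G) ≤ 5. Conversely, {1, 2, 3, 4, 5, 6} is a clique of size 6, and the vertices of any clique must share a bag in every tree decomposition; so some bag has ≥ 6 vertices and tw(G) ≥ 5. The upper and lower bounds meet at 5, so that is the treewidth.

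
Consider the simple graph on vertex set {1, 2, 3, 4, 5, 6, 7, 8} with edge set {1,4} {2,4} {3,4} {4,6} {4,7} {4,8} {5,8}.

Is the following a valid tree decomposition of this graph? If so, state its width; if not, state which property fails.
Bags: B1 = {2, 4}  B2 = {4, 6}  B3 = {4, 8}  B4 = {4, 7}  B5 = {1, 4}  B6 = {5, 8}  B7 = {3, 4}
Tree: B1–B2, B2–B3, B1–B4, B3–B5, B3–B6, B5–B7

Every vertex of G appears in some bag (union = {1, 2, 3, 4, 5, 6, 7, 8}); every edge is covered by a bag; and for each vertex v the set of bags containing v is connected in the bag tree. The decomposition is therefore valid. The largest bag has 2 vertices, so the width is 1.

Yes; width 1.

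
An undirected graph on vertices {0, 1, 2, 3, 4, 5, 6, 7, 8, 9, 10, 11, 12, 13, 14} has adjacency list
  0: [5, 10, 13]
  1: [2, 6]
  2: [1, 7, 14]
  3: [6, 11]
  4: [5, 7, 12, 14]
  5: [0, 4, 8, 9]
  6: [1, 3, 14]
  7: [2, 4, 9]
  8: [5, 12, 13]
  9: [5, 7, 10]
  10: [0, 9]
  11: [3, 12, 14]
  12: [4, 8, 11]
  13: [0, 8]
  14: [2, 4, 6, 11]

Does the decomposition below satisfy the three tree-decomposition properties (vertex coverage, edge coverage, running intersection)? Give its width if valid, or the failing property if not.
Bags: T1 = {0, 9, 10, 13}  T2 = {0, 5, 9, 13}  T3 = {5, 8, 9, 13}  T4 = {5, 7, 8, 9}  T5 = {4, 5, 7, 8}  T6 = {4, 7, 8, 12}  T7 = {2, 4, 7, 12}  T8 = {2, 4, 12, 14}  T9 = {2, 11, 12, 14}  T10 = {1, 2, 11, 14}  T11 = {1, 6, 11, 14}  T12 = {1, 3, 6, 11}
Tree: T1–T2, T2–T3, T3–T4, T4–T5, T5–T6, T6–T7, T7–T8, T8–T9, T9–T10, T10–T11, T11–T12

Yes; width 3.

Checking the three conditions: (i) the bags cover all of {0, 1, 2, 3, 4, 5, 6, 7, 8, 9, 10, 11, 12, 13, 14}; (ii) for each edge, some bag contains both endpoints; (iii) the bags containing any fixed vertex form a subtree. All hold, so the decomposition is valid with width 4 − 1 = 3.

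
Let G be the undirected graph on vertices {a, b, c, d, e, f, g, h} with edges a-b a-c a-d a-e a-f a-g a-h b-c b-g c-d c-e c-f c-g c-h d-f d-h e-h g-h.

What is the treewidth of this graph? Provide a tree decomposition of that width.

Treewidth 3.
One optimal decomposition is:
Bags: B1 = {a, c, e, h}  B2 = {a, c, g, h}  B3 = {a, c, d, h}  B4 = {a, c, d, f}  B5 = {a, b, c, g}
Tree: B1–B2, B2–B3, B3–B4, B2–B5

The largest bag has 4 vertices, giving width 3; this decomposition certifies tw(G) ≤ 3. On the other hand G contains the 4-clique {a, c, d, h}. A clique must lie in a single bag of any decomposition, so no decomposition can have width below 3. The upper and lower bounds meet at 3, so that is the treewidth.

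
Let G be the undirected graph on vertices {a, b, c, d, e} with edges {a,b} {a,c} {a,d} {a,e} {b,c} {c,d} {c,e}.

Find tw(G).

A width-2 tree decomposition is:
Bags: B1 = {a, c, e}  B2 = {a, b, c}  B3 = {a, c, d}
Tree: B1–B2, B2–B3
Every bag has size at most 3, so the width is 3 − 1 = 2 and tw(G) ≤ 2. Conversely, {a, c, d} is a clique of size 3, and the vertices of any clique must share a bag in every tree decomposition; so some bag has ≥ 3 vertices and tw(G) ≥ 2. The upper and lower bounds meet at 2, so that is the treewidth.

2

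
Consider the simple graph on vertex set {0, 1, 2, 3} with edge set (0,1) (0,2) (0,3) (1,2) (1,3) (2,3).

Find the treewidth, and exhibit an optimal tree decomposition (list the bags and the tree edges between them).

A single bag containing all 4 vertices is trivially a valid decomposition of width 3. For the lower bound, the 4 vertices {0, 1, 2, 3} are pairwise adjacent, and any tree decomposition puts a clique entirely inside one bag — forcing width ≥ 3. The upper and lower bounds meet at 3, so that is the treewidth.

Treewidth 3.
Bags: B1 = {0, 1, 2, 3}
Tree: (single bag)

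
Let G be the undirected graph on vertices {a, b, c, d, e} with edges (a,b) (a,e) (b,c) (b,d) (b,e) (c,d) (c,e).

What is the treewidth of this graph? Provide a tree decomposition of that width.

Treewidth 2.
One such decomposition:
Bags: B1 = {b, c, e}  B2 = {a, b, e}  B3 = {b, c, d}
Tree: B1–B2, B1–B3

Every bag has size at most 3, so the width is 3 − 1 = 2 and tw(G) ≤ 2. Conversely, {b, c, d} is a clique of size 3, and the vertices of any clique must share a bag in every tree decomposition; so some bag has ≥ 3 vertices and tw(G) ≥ 2. The upper and lower bounds meet at 2, so that is the treewidth.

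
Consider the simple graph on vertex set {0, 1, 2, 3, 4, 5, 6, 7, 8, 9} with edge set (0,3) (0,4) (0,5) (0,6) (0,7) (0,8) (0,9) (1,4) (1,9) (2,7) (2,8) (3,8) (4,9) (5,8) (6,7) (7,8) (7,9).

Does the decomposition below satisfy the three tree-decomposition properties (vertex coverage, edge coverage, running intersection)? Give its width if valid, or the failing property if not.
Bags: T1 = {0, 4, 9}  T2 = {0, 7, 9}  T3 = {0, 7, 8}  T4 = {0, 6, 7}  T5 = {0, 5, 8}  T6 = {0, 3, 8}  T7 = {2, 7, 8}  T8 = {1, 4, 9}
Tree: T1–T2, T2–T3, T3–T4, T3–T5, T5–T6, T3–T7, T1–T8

Every vertex of G appears in some bag (union = {0, 1, 2, 3, 4, 5, 6, 7, 8, 9}); every edge is covered by a bag; and for each vertex v the set of bags containing v is connected in the bag tree. The decomposition is therefore valid. The largest bag has 3 vertices, so the width is 2.

Yes; width 2.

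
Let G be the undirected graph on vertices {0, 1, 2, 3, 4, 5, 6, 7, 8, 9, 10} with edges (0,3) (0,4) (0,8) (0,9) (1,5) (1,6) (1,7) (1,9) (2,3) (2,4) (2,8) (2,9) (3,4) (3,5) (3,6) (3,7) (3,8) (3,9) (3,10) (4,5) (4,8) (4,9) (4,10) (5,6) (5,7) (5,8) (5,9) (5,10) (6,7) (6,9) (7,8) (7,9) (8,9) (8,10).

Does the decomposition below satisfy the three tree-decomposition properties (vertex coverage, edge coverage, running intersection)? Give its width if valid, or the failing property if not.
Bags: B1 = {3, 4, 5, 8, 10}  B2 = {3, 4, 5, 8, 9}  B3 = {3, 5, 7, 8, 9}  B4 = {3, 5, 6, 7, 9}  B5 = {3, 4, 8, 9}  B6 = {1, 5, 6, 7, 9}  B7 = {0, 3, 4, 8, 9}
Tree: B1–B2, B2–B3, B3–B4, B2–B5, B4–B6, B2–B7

A tree decomposition must satisfy three properties: every vertex lies in some bag; for every edge, both endpoints lie together in some bag; and for every vertex, the bags containing it form a connected subtree. Here vertex 2 appears in no bag, so the decomposition is invalid.

No — vertex 2 appears in no bag.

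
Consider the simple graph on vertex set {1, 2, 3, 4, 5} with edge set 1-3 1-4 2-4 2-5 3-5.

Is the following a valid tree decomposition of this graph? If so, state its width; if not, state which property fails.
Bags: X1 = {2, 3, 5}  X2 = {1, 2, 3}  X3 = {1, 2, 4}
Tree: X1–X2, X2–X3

Checking the three conditions: (i) the bags cover all of {1, 2, 3, 4, 5}; (ii) for each edge, some bag contains both endpoints; (iii) the bags containing any fixed vertex form a subtree. All hold, so the decomposition is valid with width 3 − 1 = 2.

Yes; width 2.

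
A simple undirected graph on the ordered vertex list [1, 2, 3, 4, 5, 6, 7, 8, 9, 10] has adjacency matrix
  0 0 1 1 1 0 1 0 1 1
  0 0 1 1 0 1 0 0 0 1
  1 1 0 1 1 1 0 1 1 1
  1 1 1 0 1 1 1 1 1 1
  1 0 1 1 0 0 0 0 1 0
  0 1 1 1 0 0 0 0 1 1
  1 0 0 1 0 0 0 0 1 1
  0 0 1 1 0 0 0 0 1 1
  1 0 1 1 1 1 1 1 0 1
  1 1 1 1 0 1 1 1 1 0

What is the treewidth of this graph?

4

A width-4 tree decomposition is:
Bags: B1 = {1, 3, 4, 9, 10}  B2 = {1, 3, 4, 5, 9}  B3 = {3, 4, 8, 9, 10}  B4 = {3, 4, 6, 9, 10}  B5 = {1, 4, 7, 9, 10}  B6 = {2, 3, 4, 6, 10}
Tree: B1–B2, B1–B3, B3–B4, B1–B5, B4–B6
The largest bag has 5 vertices, giving width 4; this decomposition certifies tw(G) ≤ 4. For the lower bound, the 5 vertices {3, 4, 8, 9, 10} are pairwise adjacent, and any tree decomposition puts a clique entirely inside one bag — forcing width ≥ 4. The upper and lower bounds meet at 4, so that is the treewidth.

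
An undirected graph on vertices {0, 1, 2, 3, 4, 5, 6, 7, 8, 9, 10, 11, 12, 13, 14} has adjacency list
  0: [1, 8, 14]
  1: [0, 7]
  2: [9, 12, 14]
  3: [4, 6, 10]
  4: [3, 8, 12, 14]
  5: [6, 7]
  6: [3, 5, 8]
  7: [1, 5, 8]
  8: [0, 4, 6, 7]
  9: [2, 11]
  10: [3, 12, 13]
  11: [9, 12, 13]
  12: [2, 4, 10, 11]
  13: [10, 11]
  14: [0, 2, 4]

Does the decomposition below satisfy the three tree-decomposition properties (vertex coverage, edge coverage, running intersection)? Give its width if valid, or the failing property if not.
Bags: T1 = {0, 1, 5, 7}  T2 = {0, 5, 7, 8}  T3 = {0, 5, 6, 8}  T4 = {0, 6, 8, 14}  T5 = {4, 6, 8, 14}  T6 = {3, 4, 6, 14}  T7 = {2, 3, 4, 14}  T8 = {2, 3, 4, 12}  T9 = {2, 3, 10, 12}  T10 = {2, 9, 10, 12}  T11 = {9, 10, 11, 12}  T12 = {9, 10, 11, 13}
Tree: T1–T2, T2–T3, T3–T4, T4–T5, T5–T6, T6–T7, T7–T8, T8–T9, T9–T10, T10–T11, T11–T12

Checking the three conditions: (i) the bags cover all of {0, 1, 2, 3, 4, 5, 6, 7, 8, 9, 10, 11, 12, 13, 14}; (ii) for each edge, some bag contains both endpoints; (iii) the bags containing any fixed vertex form a subtree. All hold, so the decomposition is valid with width 4 − 1 = 3.

Yes; width 3.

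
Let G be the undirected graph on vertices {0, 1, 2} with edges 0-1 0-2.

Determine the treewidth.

1

A width-1 tree decomposition is:
Bags: B1 = {0, 1}  B2 = {0, 2}
Tree: B1–B2
Every bag has size at most 2, so the width is 2 − 1 = 1 and tw(G) ≤ 1. Since G has at least one edge (e.g. 0–1), it is not an edgeless graph, so tw(G) ≥ 1. The upper and lower bounds meet at 1, so that is the treewidth.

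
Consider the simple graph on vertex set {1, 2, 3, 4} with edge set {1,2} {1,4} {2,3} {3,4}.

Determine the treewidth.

2

A width-2 tree decomposition is:
Bags: B1 = {1, 3, 4}  B2 = {1, 2, 3}
Tree: B1–B2
Each bag holds 3 vertices, so the decomposition has width 2, which upper-bounds the treewidth. The edges 1–4–3–2–1 form a cycle, so G is not a tree and its treewidth is at least 2. The upper and lower bounds meet at 2, so that is the treewidth.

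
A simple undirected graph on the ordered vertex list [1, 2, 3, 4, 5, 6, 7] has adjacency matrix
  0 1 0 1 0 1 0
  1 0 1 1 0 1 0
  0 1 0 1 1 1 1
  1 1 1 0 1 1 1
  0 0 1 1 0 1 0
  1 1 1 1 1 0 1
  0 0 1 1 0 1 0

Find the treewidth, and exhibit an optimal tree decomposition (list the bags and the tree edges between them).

Treewidth 3.
One such decomposition:
Bags: B1 = {3, 4, 6, 7}  B2 = {3, 4, 5, 6}  B3 = {2, 3, 4, 6}  B4 = {1, 2, 4, 6}
Tree: B1–B2, B1–B3, B3–B4

Every bag has size at most 4, so the width is 4 − 1 = 3 and tw(G) ≤ 3. For the lower bound, the 4 vertices {1, 2, 4, 6} are pairwise adjacent, and any tree decomposition puts a clique entirely inside one bag — forcing width ≥ 3. The upper and lower bounds meet at 3, so that is the treewidth.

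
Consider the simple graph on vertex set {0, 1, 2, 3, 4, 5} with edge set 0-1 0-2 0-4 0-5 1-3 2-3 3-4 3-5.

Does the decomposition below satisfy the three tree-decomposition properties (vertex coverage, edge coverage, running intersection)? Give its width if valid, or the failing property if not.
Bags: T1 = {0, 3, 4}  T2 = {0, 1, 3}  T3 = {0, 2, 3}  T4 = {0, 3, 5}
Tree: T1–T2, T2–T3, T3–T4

Yes; width 2.

Checking the three conditions: (i) the bags cover all of {0, 1, 2, 3, 4, 5}; (ii) for each edge, some bag contains both endpoints; (iii) the bags containing any fixed vertex form a subtree. All hold, so the decomposition is valid with width 3 − 1 = 2.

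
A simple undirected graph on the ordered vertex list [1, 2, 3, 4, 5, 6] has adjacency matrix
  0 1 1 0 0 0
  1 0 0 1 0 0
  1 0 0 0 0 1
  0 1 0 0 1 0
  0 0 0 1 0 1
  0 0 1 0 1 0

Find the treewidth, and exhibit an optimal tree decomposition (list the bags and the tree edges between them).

Every bag has size at most 3, so the width is 3 − 1 = 2 and tw(G) ≤ 2. The edges 2–1–3–6–5–4–2 form a cycle, so G is not a tree and its treewidth is at least 2. Therefore the treewidth is 2.

Treewidth 2.
One such decomposition:
Bags: B1 = {1, 2, 3}  B2 = {2, 3, 6}  B3 = {2, 5, 6}  B4 = {2, 4, 5}
Tree: B1–B2, B2–B3, B3–B4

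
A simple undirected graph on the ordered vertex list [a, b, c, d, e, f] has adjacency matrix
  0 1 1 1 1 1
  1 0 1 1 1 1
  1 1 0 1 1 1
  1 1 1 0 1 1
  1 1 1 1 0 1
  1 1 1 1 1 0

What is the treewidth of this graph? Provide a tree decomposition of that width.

Treewidth 5.
One such decomposition:
Bags: B1 = {a, b, c, d, e, f}
Tree: (single bag)

A single bag containing all 6 vertices is trivially a valid decomposition of width 5. Conversely, {a, b, c, d, e, f} is a clique of size 6, and the vertices of any clique must share a bag in every tree decomposition; so some bag has ≥ 6 vertices and tw(G) ≥ 5. Therefore the treewidth is 5.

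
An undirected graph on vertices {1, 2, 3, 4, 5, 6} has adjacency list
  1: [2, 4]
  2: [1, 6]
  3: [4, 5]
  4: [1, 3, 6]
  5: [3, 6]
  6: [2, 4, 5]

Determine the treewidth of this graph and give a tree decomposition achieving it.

Treewidth 2.
Bags: B1 = {3, 5, 6}  B2 = {3, 4, 6}  B3 = {2, 4, 6}  B4 = {1, 2, 4}
Tree: B1–B2, B2–B3, B3–B4

Every bag has size at most 3, so the width is 3 − 1 = 2 and tw(G) ≤ 2. The edges 5–3–4–6–5 form a cycle, so G is not a tree and its treewidth is at least 2. The upper and lower bounds meet at 2, so that is the treewidth.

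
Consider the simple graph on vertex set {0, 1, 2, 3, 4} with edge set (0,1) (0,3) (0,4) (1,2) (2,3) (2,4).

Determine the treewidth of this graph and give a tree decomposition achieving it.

Each bag holds 3 vertices, so the decomposition has width 2, which upper-bounds the treewidth. For the lower bound, G contains the cycle 2–4–0–1–2, so G is not a forest; only forests have treewidth ≤ 1, hence tw(G) ≥ 2. Therefore the treewidth is 2.

Treewidth 2.
One optimal decomposition is:
Bags: B1 = {0, 2, 4}  B2 = {0, 1, 2}  B3 = {0, 2, 3}
Tree: B1–B2, B2–B3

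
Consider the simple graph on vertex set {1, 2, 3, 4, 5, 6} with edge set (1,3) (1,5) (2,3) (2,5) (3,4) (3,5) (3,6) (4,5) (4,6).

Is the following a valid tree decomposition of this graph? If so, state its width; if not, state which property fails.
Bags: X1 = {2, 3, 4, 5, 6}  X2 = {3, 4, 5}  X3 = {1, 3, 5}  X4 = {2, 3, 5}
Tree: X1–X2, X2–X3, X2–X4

A tree decomposition must satisfy three properties: every vertex lies in some bag; for every edge, both endpoints lie together in some bag; and for every vertex, the bags containing it form a connected subtree. Here bags containing vertex 2 are not connected in the tree, so the decomposition is invalid.

No — bags containing vertex 2 are not connected in the tree.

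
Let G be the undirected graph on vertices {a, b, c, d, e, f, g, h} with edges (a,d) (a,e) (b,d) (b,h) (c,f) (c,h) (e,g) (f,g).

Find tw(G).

2

A width-2 tree decomposition is:
Bags: B1 = {a, e, g}  B2 = {a, f, g}  B3 = {a, c, f}  B4 = {a, c, h}  B5 = {a, b, h}  B6 = {a, b, d}
Tree: B1–B2, B2–B3, B3–B4, B4–B5, B5–B6
The largest bag has 3 vertices, giving width 2; this decomposition certifies tw(G) ≤ 2. For the lower bound, G contains the cycle a–e–g–f–c–h–b–d–a, so G is not a forest; only forests have treewidth ≤ 1, hence tw(G) ≥ 2. The upper and lower bounds meet at 2, so that is the treewidth.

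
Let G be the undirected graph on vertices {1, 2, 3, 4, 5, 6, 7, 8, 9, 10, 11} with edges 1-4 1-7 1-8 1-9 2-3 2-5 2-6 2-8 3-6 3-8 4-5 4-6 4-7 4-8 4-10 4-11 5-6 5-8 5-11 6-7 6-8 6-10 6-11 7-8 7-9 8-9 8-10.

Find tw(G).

A width-3 tree decomposition is:
Bags: B1 = {1, 4, 7, 8}  B2 = {4, 6, 7, 8}  B3 = {4, 5, 6, 8}  B4 = {1, 7, 8, 9}  B5 = {2, 5, 6, 8}  B6 = {2, 3, 6, 8}  B7 = {4, 6, 8, 10}  B8 = {4, 5, 6, 11}
Tree: B1–B2, B2–B3, B1–B4, B3–B5, B5–B6, B3–B7, B3–B8
Every bag has size at most 4, so the width is 4 − 1 = 3 and tw(G) ≤ 3. For the lower bound, the 4 vertices {1, 7, 8, 9} are pairwise adjacent, and any tree decomposition puts a clique entirely inside one bag — forcing width ≥ 3. The upper and lower bounds meet at 3, so that is the treewidth.

3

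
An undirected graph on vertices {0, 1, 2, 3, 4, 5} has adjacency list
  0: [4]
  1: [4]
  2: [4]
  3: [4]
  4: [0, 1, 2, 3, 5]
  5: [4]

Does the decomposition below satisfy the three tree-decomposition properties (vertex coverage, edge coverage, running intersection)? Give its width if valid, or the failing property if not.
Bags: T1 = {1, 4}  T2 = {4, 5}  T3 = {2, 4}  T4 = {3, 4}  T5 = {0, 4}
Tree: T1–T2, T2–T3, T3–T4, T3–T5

Checking the three conditions: (i) the bags cover all of {0, 1, 2, 3, 4, 5}; (ii) for each edge, some bag contains both endpoints; (iii) the bags containing any fixed vertex form a subtree. All hold, so the decomposition is valid with width 2 − 1 = 1.

Yes; width 1.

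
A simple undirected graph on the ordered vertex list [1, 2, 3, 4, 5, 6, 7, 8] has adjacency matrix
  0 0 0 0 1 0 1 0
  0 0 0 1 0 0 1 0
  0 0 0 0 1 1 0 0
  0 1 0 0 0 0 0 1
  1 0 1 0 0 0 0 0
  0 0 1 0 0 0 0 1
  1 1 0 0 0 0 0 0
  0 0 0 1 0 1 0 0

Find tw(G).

A width-2 tree decomposition is:
Bags: B1 = {2, 4, 8}  B2 = {2, 7, 8}  B3 = {1, 7, 8}  B4 = {1, 5, 8}  B5 = {3, 5, 8}  B6 = {3, 6, 8}
Tree: B1–B2, B2–B3, B3–B4, B4–B5, B5–B6
The largest bag has 3 vertices, giving width 2; this decomposition certifies tw(G) ≤ 2. For the lower bound, G contains the cycle 8–4–2–7–1–5–3–6–8, so G is not a forest; only forests have treewidth ≤ 1, hence tw(G) ≥ 2. Combining the bounds, tw(G) = 2.

2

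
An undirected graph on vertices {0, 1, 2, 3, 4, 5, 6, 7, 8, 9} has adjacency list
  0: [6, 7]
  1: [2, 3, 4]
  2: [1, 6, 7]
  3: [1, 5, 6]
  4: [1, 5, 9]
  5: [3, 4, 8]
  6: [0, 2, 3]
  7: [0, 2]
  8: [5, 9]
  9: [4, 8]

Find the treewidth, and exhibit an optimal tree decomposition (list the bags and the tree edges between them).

Every bag has size at most 3, so the width is 3 − 1 = 2 and tw(G) ≤ 2. Since 0–7–2–6–0 is a cycle in G, G is not acyclic. Forests are exactly the graphs of treewidth ≤ 1, so tw(G) ≥ 2. The upper and lower bounds meet at 2, so that is the treewidth.

Treewidth 2.
Bags: B1 = {0, 6, 7}  B2 = {2, 6, 7}  B3 = {2, 3, 6}  B4 = {1, 2, 3}  B5 = {1, 3, 5}  B6 = {1, 4, 5}  B7 = {4, 5, 8}  B8 = {4, 8, 9}
Tree: B1–B2, B2–B3, B3–B4, B4–B5, B5–B6, B6–B7, B7–B8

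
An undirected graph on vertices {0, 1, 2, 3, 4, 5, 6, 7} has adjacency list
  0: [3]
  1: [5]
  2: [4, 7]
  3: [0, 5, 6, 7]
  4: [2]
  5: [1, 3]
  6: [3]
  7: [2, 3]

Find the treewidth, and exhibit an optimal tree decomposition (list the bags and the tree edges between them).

Each bag holds 2 vertices, so the decomposition has width 1, which upper-bounds the treewidth. Since G has at least one edge (e.g. 3–5), it is not an edgeless graph, so tw(G) ≥ 1. Combining the bounds, tw(G) = 1.

Treewidth 1.
One optimal decomposition is:
Bags: B1 = {3, 5}  B2 = {0, 3}  B3 = {3, 6}  B4 = {3, 7}  B5 = {2, 7}  B6 = {2, 4}  B7 = {1, 5}
Tree: B1–B2, B1–B3, B1–B4, B4–B5, B5–B6, B1–B7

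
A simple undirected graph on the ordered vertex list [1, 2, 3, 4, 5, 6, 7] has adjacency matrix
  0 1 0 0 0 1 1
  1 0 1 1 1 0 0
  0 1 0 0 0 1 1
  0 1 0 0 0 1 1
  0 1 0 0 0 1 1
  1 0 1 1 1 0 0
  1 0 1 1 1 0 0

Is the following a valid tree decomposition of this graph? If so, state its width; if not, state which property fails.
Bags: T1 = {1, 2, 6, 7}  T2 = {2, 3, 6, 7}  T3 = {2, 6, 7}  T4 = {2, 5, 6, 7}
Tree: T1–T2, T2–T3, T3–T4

A tree decomposition must satisfy three properties: every vertex lies in some bag; for every edge, both endpoints lie together in some bag; and for every vertex, the bags containing it form a connected subtree. Here vertex 4 appears in no bag, so the decomposition is invalid.

No — vertex 4 appears in no bag.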